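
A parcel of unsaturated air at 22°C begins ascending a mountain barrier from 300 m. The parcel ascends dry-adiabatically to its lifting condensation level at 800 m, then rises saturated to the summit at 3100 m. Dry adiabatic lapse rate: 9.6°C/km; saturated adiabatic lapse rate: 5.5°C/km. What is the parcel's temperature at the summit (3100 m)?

300–800 m, dry: Δz = 0.5 km ⇒ ΔT = -4.8°C; T = 17.2°C
800–3100 m, saturated: Δz = 2.3 km ⇒ ΔT = -12.65°C; T = 4.55°C

4.55°C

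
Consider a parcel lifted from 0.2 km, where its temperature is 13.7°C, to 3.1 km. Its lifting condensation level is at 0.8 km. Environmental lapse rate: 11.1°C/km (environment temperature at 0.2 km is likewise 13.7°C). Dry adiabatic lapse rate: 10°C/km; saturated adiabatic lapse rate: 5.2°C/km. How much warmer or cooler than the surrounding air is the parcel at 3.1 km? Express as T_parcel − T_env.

Parcel:
  From 200 m to 800 m (dry): cools by 10 × 0.6 = 6°C, giving 7.7°C.
  From 800 m to 3100 m (saturated): cools by 5.2 × 2.3 = 11.96°C, giving -4.26°C.
Environment:
  From 200 m to 3100 m (environment): cools by 11.1 × 2.9 = 32.19°C, giving -18.49°C.
T_parcel − T_env = -4.26 − (-18.49) = +14.23°C

+14.23°C (parcel warmer than environment)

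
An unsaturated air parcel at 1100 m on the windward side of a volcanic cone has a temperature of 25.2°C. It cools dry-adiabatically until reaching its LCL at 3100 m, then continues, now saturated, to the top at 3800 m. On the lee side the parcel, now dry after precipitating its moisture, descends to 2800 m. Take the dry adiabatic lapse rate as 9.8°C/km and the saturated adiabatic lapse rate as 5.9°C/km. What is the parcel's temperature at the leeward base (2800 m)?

11.27°C

Dry to 3100 m: -9.8 × 2 km = -19.6°C, so T = 5.6°C.
Saturated to 3800 m: -5.9 × 0.7 km = -4.13°C, so T = 1.47°C.
Dry descent to 2800 m: +9.8 × 1 km = +9.8°C, so T = 11.27°C.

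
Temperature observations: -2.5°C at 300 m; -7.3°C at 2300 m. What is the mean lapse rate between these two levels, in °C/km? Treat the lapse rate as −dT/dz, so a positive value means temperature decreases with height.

Γ = −ΔT/Δz = (-2.5 − (-7.3)) / (2300 − 300) m
  = 4.8°C / 2 km = 2.4°C/km

2.4°C/km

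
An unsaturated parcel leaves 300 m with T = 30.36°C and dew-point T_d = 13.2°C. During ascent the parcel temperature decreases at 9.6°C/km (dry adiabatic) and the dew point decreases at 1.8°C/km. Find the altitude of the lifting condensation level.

T and T_d converge at 9.6 − 1.8 = 7.8°C per km
Height above start = (30.36 − 13.2) / 7.8 = 2.2 km
LCL altitude = 300 m + 2200 m = 2500 m

2500 m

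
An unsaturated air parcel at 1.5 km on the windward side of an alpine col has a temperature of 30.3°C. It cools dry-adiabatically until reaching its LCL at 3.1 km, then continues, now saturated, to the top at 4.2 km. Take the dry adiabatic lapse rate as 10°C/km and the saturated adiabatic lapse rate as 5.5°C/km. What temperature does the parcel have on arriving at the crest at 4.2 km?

8.25°C

From 1500 m to 3100 m (dry): cools by 10 × 1.6 = 16°C, giving 14.3°C.
From 3100 m to 4200 m (saturated): cools by 5.5 × 1.1 = 6.05°C, giving 8.25°C.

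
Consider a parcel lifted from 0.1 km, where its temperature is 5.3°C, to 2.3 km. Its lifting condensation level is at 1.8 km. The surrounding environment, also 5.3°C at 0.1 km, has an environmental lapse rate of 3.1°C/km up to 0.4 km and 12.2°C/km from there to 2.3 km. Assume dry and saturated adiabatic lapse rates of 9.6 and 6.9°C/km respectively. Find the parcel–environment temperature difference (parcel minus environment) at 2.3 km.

Parcel:
  From 100 m to 1800 m (dry): cools by 9.6 × 1.7 = 16.32°C, giving -11.02°C.
  From 1800 m to 2300 m (saturated): cools by 6.9 × 0.5 = 3.45°C, giving -14.47°C.
Environment:
  From 100 m to 400 m (environment, lower layer): cools by 3.1 × 0.3 = 0.93°C, giving 4.37°C.
  From 400 m to 2300 m (environment, upper layer): cools by 12.2 × 1.9 = 23.18°C, giving -18.81°C.
T_parcel − T_env = -14.47 − (-18.81) = +4.34°C

+4.34°C (parcel warmer than environment)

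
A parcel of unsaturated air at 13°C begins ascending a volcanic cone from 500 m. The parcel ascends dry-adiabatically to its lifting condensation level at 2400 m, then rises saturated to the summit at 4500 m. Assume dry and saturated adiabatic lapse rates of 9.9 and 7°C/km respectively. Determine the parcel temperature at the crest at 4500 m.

-20.51°C

500 → 2400 m (dry, 9.9°C/km): ΔT = -9.9 × 1.9 = -18.81°C → T = -5.81°C
2400 → 4500 m (saturated, 7°C/km): ΔT = -7 × 2.1 = -14.7°C → T = -20.51°C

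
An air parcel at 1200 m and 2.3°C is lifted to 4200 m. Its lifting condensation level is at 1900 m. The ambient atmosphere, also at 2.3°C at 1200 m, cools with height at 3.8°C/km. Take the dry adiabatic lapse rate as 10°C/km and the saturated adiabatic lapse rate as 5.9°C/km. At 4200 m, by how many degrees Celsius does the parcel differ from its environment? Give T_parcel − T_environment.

Parcel:
  1200–1900 m, dry: Δz = 0.7 km ⇒ ΔT = -7°C; T = -4.7°C
  1900–4200 m, saturated: Δz = 2.3 km ⇒ ΔT = -13.57°C; T = -18.27°C
Environment:
  1200–4200 m, environment: Δz = 3 km ⇒ ΔT = -11.4°C; T = -9.1°C
T_parcel − T_env = -18.27 − (-9.1) = -9.17°C

-9.17°C (parcel cooler than environment)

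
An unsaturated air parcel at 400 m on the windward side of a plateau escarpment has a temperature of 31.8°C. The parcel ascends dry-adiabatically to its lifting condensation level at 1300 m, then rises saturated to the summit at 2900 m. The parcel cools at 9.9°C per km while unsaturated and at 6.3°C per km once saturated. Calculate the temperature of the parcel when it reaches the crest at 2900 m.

12.81°C

Dry to 1300 m: -9.9 × 0.9 km = -8.91°C, so T = 22.89°C.
Saturated to 2900 m: -6.3 × 1.6 km = -10.08°C, so T = 12.81°C.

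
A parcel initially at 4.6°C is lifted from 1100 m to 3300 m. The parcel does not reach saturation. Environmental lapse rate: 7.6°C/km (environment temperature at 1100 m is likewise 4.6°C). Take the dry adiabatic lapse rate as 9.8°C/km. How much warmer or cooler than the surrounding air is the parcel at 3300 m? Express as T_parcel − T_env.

Parcel:
  From 1100 m to 3300 m (dry): cools by 9.8 × 2.2 = 21.56°C, giving -16.96°C.
Environment:
  From 1100 m to 3300 m (environment): cools by 7.6 × 2.2 = 16.72°C, giving -12.12°C.
T_parcel − T_env = -16.96 − (-12.12) = -4.84°C

-4.84°C (parcel cooler than environment)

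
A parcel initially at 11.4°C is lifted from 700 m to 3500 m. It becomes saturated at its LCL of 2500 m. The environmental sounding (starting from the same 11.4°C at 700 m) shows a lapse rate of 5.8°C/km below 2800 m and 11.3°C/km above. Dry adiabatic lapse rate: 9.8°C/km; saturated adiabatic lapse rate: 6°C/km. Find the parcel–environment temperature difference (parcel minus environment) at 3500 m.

-3.55°C (parcel cooler than environment)

Parcel:
  Dry to 2500 m: -9.8 × 1.8 km = -17.64°C, so T = -6.24°C.
  Saturated to 3500 m: -6 × 1 km = -6°C, so T = -12.24°C.
Environment:
  Environment, lower layer to 2800 m: -5.8 × 2.1 km = -12.18°C, so T = -0.78°C.
  Environment, upper layer to 3500 m: -11.3 × 0.7 km = -7.91°C, so T = -8.69°C.
T_parcel − T_env = -12.24 − (-8.69) = -3.55°C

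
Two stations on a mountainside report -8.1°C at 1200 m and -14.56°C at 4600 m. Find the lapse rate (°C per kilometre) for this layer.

Γ = −ΔT/Δz = (-8.1 − (-14.56)) / (4600 − 1200) m
  = 6.46°C / 3.4 km = 1.9°C/km

1.9°C/km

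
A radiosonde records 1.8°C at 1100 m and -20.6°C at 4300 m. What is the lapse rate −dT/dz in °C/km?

7°C/km

Γ = −ΔT/Δz = (1.8 − (-20.6)) / (4300 − 1100) m
  = 22.4°C / 3.2 km = 7°C/km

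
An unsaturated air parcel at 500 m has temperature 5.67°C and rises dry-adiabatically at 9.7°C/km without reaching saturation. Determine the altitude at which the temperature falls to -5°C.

Height above start = (5.67 − (-5)) / 9.7 = 1.1 km
Altitude = 500 m + 1100 m = 1600 m

1600 m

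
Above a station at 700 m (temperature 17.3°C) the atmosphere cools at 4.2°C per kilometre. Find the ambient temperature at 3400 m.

5.96°C

700–3400 m, environmental: Δz = 2.7 km ⇒ ΔT = -11.34°C; T = 5.96°C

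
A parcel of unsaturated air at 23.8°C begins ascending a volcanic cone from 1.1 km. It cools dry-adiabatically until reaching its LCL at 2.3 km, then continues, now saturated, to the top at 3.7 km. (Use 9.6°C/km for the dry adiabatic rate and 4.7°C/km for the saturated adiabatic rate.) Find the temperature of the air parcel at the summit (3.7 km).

Dry to 2300 m: -9.6 × 1.2 km = -11.52°C, so T = 12.28°C.
Saturated to 3700 m: -4.7 × 1.4 km = -6.58°C, so T = 5.7°C.

5.7°C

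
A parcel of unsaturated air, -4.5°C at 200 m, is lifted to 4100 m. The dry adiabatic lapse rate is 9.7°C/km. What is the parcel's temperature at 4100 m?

200–4100 m, dry adiabatic: Δz = 3.9 km ⇒ ΔT = -37.83°C; T = -42.33°C

-42.33°C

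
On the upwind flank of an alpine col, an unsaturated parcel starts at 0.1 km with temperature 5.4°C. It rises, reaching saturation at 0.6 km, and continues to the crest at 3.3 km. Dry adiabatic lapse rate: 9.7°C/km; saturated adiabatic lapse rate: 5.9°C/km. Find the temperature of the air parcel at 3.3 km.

-15.38°C

100–600 m, dry: Δz = 0.5 km ⇒ ΔT = -4.85°C; T = 0.55°C
600–3300 m, saturated: Δz = 2.7 km ⇒ ΔT = -15.93°C; T = -15.38°C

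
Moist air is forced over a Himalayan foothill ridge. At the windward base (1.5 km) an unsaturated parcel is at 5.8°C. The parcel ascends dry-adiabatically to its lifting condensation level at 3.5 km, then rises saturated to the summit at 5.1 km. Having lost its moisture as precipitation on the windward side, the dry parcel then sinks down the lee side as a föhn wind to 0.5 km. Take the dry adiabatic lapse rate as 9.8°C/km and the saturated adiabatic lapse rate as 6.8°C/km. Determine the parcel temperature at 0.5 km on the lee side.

Dry to 3500 m: -9.8 × 2 km = -19.6°C, so T = -13.8°C.
Saturated to 5100 m: -6.8 × 1.6 km = -10.88°C, so T = -24.68°C.
Dry descent to 500 m: +9.8 × 4.6 km = +45.08°C, so T = 20.4°C.

20.4°C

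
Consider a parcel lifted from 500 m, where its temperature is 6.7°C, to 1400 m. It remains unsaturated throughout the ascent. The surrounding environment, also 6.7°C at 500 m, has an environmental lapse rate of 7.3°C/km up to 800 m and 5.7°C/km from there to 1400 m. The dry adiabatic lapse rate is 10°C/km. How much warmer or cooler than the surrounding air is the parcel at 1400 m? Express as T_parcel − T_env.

Parcel:
  From 500 m to 1400 m (dry): cools by 10 × 0.9 = 9°C, giving -2.3°C.
Environment:
  From 500 m to 800 m (environment, lower layer): cools by 7.3 × 0.3 = 2.19°C, giving 4.51°C.
  From 800 m to 1400 m (environment, upper layer): cools by 5.7 × 0.6 = 3.42°C, giving 1.09°C.
T_parcel − T_env = -2.3 − 1.09 = -3.39°C

-3.39°C (parcel cooler than environment)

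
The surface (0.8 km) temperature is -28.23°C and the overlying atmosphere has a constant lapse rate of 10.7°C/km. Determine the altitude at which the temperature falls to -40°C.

1.9 km

Height above start = (-28.23 − (-40)) / 10.7 = 1.1 km
Altitude = 800 m + 1100 m = 1900 m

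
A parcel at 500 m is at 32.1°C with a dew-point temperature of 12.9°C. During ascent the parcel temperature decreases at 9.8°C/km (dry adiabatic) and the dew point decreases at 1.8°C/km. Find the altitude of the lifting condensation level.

T and T_d converge at 9.8 − 1.8 = 8°C per km
Height above start = (32.1 − 12.9) / 8 = 2.4 km
LCL altitude = 500 m + 2400 m = 2900 m

2900 m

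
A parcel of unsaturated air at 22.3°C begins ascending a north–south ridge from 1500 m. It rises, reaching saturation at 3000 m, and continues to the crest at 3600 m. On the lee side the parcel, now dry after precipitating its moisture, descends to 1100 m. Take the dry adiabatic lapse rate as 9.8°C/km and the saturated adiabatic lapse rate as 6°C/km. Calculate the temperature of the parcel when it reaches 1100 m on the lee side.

1500–3000 m, dry: Δz = 1.5 km ⇒ ΔT = -14.7°C; T = 7.6°C
3000–3600 m, saturated: Δz = 0.6 km ⇒ ΔT = -3.6°C; T = 4°C
3600–1100 m, dry descent: Δz = 2.5 km ⇒ ΔT = +24.5°C; T = 28.5°C

28.5°C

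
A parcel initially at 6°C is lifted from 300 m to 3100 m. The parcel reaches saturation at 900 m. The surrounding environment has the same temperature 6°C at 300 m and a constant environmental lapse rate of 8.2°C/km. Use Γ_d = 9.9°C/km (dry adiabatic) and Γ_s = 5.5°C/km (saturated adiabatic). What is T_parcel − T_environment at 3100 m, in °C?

Parcel:
  300 → 900 m (dry, 9.9°C/km): ΔT = -9.9 × 0.6 = -5.94°C → T = 0.06°C
  900 → 3100 m (saturated, 5.5°C/km): ΔT = -5.5 × 2.2 = -12.1°C → T = -12.04°C
Environment:
  300 → 3100 m (environment, 8.2°C/km): ΔT = -8.2 × 2.8 = -22.96°C → T = -16.96°C
T_parcel − T_env = -12.04 − (-16.96) = +4.92°C

+4.92°C (parcel warmer than environment)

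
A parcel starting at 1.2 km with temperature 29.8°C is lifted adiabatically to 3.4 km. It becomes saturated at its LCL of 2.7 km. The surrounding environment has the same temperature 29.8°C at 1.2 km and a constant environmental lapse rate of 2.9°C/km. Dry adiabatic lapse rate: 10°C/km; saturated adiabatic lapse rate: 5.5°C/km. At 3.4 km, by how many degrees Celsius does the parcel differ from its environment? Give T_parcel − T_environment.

-12.47°C (parcel cooler than environment)

Parcel:
  1200 → 2700 m (dry, 10°C/km): ΔT = -10 × 1.5 = -15°C → T = 14.8°C
  2700 → 3400 m (saturated, 5.5°C/km): ΔT = -5.5 × 0.7 = -3.85°C → T = 10.95°C
Environment:
  1200 → 3400 m (environment, 2.9°C/km): ΔT = -2.9 × 2.2 = -6.38°C → T = 23.42°C
T_parcel − T_env = 10.95 − 23.42 = -12.47°C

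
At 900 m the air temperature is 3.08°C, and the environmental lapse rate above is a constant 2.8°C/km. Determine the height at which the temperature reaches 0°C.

2000 m

Height above start = (3.08 − 0) / 2.8 = 1.1 km
Altitude = 900 m + 1100 m = 2000 m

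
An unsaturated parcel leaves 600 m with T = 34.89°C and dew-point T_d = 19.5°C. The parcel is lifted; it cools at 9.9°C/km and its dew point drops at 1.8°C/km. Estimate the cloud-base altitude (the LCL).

T and T_d converge at 9.9 − 1.8 = 8.1°C per km
Height above start = (34.89 − 19.5) / 8.1 = 1.9 km
LCL altitude = 600 m + 1900 m = 2500 m

2500 m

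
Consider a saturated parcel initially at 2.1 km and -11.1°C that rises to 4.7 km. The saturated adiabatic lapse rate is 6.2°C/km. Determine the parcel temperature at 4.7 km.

-27.22°C

2100 → 4700 m (saturated adiabatic, 6.2°C/km): ΔT = -6.2 × 2.6 = -16.12°C → T = -27.22°C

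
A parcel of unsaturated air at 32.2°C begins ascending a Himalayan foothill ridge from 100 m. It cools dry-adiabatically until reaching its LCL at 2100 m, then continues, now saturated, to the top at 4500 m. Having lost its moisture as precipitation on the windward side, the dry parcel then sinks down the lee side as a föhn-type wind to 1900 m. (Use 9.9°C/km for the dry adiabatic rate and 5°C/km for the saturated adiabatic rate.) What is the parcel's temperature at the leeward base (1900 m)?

Dry to 2100 m: -9.9 × 2 km = -19.8°C, so T = 12.4°C.
Saturated to 4500 m: -5 × 2.4 km = -12°C, so T = 0.4°C.
Dry descent to 1900 m: +9.9 × 2.6 km = +25.74°C, so T = 26.14°C.

26.14°C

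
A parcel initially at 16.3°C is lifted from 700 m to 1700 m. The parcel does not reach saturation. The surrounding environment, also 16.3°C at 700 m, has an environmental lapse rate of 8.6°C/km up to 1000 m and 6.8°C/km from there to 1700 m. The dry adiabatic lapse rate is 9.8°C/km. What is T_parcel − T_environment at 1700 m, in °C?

Parcel:
  From 700 m to 1700 m (dry): cools by 9.8 × 1 = 9.8°C, giving 6.5°C.
Environment:
  From 700 m to 1000 m (environment, lower layer): cools by 8.6 × 0.3 = 2.58°C, giving 13.72°C.
  From 1000 m to 1700 m (environment, upper layer): cools by 6.8 × 0.7 = 4.76°C, giving 8.96°C.
T_parcel − T_env = 6.5 − 8.96 = -2.46°C

-2.46°C (parcel cooler than environment)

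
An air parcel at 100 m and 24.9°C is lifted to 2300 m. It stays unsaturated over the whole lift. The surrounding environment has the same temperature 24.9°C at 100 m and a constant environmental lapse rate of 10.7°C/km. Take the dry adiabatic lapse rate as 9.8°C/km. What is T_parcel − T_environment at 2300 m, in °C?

Parcel:
  From 100 m to 2300 m (dry): cools by 9.8 × 2.2 = 21.56°C, giving 3.34°C.
Environment:
  From 100 m to 2300 m (environment): cools by 10.7 × 2.2 = 23.54°C, giving 1.36°C.
T_parcel − T_env = 3.34 − 1.36 = +1.98°C

+1.98°C (parcel warmer than environment)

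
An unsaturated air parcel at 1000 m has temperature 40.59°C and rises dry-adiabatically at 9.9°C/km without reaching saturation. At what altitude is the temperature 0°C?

Height above start = (40.59 − 0) / 9.9 = 4.1 km
Altitude = 1000 m + 4100 m = 5100 m

5100 m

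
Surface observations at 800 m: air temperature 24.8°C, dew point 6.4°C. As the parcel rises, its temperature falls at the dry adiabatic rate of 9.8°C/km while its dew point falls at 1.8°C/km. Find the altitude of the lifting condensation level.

3100 m

T and T_d converge at 9.8 − 1.8 = 8°C per km
Height above start = (24.8 − 6.4) / 8 = 2.3 km
LCL altitude = 800 m + 2300 m = 3100 m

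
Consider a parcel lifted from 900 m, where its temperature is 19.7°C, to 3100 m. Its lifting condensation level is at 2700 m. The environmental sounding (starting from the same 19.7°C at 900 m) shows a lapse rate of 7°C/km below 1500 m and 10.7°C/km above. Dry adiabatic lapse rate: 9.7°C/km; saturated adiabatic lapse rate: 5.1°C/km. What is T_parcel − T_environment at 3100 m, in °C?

+1.82°C (parcel warmer than environment)

Parcel:
  From 900 m to 2700 m (dry): cools by 9.7 × 1.8 = 17.46°C, giving 2.24°C.
  From 2700 m to 3100 m (saturated): cools by 5.1 × 0.4 = 2.04°C, giving 0.2°C.
Environment:
  From 900 m to 1500 m (environment, lower layer): cools by 7 × 0.6 = 4.2°C, giving 15.5°C.
  From 1500 m to 3100 m (environment, upper layer): cools by 10.7 × 1.6 = 17.12°C, giving -1.62°C.
T_parcel − T_env = 0.2 − (-1.62) = +1.82°C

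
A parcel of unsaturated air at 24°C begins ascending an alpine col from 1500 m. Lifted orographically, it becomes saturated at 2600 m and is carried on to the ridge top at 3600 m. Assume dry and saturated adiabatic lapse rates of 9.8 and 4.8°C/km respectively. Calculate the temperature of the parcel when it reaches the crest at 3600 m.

1500 → 2600 m (dry, 9.8°C/km): ΔT = -9.8 × 1.1 = -10.78°C → T = 13.22°C
2600 → 3600 m (saturated, 4.8°C/km): ΔT = -4.8 × 1 = -4.8°C → T = 8.42°C

8.42°C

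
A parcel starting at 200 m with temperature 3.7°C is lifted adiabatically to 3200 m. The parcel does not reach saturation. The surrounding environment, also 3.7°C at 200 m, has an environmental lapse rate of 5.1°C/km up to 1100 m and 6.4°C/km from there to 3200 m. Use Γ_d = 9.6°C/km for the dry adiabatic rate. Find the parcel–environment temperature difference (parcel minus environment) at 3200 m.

Parcel:
  From 200 m to 3200 m (dry): cools by 9.6 × 3 = 28.8°C, giving -25.1°C.
Environment:
  From 200 m to 1100 m (environment, lower layer): cools by 5.1 × 0.9 = 4.59°C, giving -0.89°C.
  From 1100 m to 3200 m (environment, upper layer): cools by 6.4 × 2.1 = 13.44°C, giving -14.33°C.
T_parcel − T_env = -25.1 − (-14.33) = -10.77°C

-10.77°C (parcel cooler than environment)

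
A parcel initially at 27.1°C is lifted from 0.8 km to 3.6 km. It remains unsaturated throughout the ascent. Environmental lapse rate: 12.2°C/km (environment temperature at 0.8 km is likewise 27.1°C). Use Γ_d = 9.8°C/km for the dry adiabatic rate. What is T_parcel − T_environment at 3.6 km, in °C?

Parcel:
  800–3600 m, dry: Δz = 2.8 km ⇒ ΔT = -27.44°C; T = -0.34°C
Environment:
  800–3600 m, environment: Δz = 2.8 km ⇒ ΔT = -34.16°C; T = -7.06°C
T_parcel − T_env = -0.34 − (-7.06) = +6.72°C

+6.72°C (parcel warmer than environment)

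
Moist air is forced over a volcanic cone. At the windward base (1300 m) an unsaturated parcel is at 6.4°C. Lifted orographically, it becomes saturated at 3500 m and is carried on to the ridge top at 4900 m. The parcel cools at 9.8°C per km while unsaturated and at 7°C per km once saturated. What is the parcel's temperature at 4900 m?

Dry to 3500 m: -9.8 × 2.2 km = -21.56°C, so T = -15.16°C.
Saturated to 4900 m: -7 × 1.4 km = -9.8°C, so T = -24.96°C.

-24.96°C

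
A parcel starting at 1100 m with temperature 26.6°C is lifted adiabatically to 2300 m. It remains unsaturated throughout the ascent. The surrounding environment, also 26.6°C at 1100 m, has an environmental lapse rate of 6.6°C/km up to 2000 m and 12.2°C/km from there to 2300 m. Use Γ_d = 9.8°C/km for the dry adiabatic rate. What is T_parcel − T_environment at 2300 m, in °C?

-2.16°C (parcel cooler than environment)

Parcel:
  Dry to 2300 m: -9.8 × 1.2 km = -11.76°C, so T = 14.84°C.
Environment:
  Environment, lower layer to 2000 m: -6.6 × 0.9 km = -5.94°C, so T = 20.66°C.
  Environment, upper layer to 2300 m: -12.2 × 0.3 km = -3.66°C, so T = 17°C.
T_parcel − T_env = 14.84 − 17 = -2.16°C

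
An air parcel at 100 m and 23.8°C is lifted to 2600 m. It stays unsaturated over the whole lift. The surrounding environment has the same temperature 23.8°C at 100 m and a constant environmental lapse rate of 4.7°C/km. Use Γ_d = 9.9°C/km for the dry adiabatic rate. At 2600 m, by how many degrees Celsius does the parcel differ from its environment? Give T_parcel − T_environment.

-13°C (parcel cooler than environment)

Parcel:
  Dry to 2600 m: -9.9 × 2.5 km = -24.75°C, so T = -0.95°C.
Environment:
  Environment to 2600 m: -4.7 × 2.5 km = -11.75°C, so T = 12.05°C.
T_parcel − T_env = -0.95 − 12.05 = -13°C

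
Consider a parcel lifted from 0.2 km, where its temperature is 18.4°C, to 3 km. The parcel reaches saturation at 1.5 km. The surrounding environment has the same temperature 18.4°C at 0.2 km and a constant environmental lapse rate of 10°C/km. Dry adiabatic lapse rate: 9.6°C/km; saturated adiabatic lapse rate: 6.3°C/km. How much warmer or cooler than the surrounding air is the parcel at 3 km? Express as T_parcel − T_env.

+6.07°C (parcel warmer than environment)

Parcel:
  200 → 1500 m (dry, 9.6°C/km): ΔT = -9.6 × 1.3 = -12.48°C → T = 5.92°C
  1500 → 3000 m (saturated, 6.3°C/km): ΔT = -6.3 × 1.5 = -9.45°C → T = -3.53°C
Environment:
  200 → 3000 m (environment, 10°C/km): ΔT = -10 × 2.8 = -28°C → T = -9.6°C
T_parcel − T_env = -3.53 − (-9.6) = +6.07°C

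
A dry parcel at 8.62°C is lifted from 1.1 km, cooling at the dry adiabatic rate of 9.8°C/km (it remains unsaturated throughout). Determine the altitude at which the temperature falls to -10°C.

Height above start = (8.62 − (-10)) / 9.8 = 1.9 km
Altitude = 1100 m + 1900 m = 3000 m

3 km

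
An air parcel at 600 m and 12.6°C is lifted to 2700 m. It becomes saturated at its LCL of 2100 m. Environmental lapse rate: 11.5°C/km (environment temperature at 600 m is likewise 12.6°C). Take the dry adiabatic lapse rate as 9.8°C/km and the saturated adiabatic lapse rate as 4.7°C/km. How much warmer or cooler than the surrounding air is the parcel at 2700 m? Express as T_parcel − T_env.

+6.63°C (parcel warmer than environment)

Parcel:
  600–2100 m, dry: Δz = 1.5 km ⇒ ΔT = -14.7°C; T = -2.1°C
  2100–2700 m, saturated: Δz = 0.6 km ⇒ ΔT = -2.82°C; T = -4.92°C
Environment:
  600–2700 m, environment: Δz = 2.1 km ⇒ ΔT = -24.15°C; T = -11.55°C
T_parcel − T_env = -4.92 − (-11.55) = +6.63°C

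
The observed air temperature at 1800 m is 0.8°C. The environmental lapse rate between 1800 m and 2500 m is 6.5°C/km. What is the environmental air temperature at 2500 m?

-3.75°C

1800 → 2500 m (environmental, 6.5°C/km): ΔT = -6.5 × 0.7 = -4.55°C → T = -3.75°C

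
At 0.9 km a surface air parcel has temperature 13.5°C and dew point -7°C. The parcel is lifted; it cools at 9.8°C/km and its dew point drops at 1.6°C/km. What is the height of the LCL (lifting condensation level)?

T and T_d converge at 9.8 − 1.6 = 8.2°C per km
Height above start = (13.5 − (-7)) / 8.2 = 2.5 km
LCL altitude = 900 m + 2500 m = 3400 m

3.4 km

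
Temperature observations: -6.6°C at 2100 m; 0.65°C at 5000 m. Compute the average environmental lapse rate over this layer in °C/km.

-2.5°C/km

Γ = −ΔT/Δz = (-6.6 − 0.65) / (5000 − 2100) m
  = -7.25°C / 2.9 km = -2.5°C/km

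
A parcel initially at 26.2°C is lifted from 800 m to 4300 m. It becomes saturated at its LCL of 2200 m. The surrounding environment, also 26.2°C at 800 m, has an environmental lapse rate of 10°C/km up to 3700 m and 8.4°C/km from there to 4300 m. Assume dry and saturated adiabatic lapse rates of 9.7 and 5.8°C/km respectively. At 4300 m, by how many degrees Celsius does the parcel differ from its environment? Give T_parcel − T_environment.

+8.28°C (parcel warmer than environment)

Parcel:
  800–2200 m, dry: Δz = 1.4 km ⇒ ΔT = -13.58°C; T = 12.62°C
  2200–4300 m, saturated: Δz = 2.1 km ⇒ ΔT = -12.18°C; T = 0.44°C
Environment:
  800–3700 m, environment, lower layer: Δz = 2.9 km ⇒ ΔT = -29°C; T = -2.8°C
  3700–4300 m, environment, upper layer: Δz = 0.6 km ⇒ ΔT = -5.04°C; T = -7.84°C
T_parcel − T_env = 0.44 − (-7.84) = +8.28°C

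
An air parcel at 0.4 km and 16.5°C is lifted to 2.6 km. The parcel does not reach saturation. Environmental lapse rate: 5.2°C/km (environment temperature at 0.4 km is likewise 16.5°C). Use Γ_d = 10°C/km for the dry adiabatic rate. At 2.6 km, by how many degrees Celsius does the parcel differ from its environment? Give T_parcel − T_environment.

-10.56°C (parcel cooler than environment)

Parcel:
  Dry to 2600 m: -10 × 2.2 km = -22°C, so T = -5.5°C.
Environment:
  Environment to 2600 m: -5.2 × 2.2 km = -11.44°C, so T = 5.06°C.
T_parcel − T_env = -5.5 − 5.06 = -10.56°C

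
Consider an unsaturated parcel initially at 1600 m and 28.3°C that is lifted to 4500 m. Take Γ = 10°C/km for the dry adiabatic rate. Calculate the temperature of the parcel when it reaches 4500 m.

1600–4500 m, dry adiabatic: Δz = 2.9 km ⇒ ΔT = -29°C; T = -0.7°C

-0.7°C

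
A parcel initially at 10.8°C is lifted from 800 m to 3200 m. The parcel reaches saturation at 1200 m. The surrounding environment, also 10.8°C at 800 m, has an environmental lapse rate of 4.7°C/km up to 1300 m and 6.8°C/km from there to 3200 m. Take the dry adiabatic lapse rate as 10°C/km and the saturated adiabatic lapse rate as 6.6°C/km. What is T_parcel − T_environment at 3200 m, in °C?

-1.93°C (parcel cooler than environment)

Parcel:
  Dry to 1200 m: -10 × 0.4 km = -4°C, so T = 6.8°C.
  Saturated to 3200 m: -6.6 × 2 km = -13.2°C, so T = -6.4°C.
Environment:
  Environment, lower layer to 1300 m: -4.7 × 0.5 km = -2.35°C, so T = 8.45°C.
  Environment, upper layer to 3200 m: -6.8 × 1.9 km = -12.92°C, so T = -4.47°C.
T_parcel − T_env = -6.4 − (-4.47) = -1.93°C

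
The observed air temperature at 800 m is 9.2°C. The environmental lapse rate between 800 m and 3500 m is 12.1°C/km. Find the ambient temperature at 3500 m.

-23.47°C

800 → 3500 m (environmental, 12.1°C/km): ΔT = -12.1 × 2.7 = -32.67°C → T = -23.47°C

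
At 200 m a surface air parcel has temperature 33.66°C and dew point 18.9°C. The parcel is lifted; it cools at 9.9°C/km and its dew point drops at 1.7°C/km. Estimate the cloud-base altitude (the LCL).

2000 m

T and T_d converge at 9.9 − 1.7 = 8.2°C per km
Height above start = (33.66 − 18.9) / 8.2 = 1.8 km
LCL altitude = 200 m + 1800 m = 2000 m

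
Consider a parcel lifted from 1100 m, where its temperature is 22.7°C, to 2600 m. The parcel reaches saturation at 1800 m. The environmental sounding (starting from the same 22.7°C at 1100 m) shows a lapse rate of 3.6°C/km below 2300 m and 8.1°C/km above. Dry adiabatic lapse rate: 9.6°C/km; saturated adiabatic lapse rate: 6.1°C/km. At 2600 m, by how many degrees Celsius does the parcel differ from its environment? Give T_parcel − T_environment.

-4.85°C (parcel cooler than environment)

Parcel:
  1100–1800 m, dry: Δz = 0.7 km ⇒ ΔT = -6.72°C; T = 15.98°C
  1800–2600 m, saturated: Δz = 0.8 km ⇒ ΔT = -4.88°C; T = 11.1°C
Environment:
  1100–2300 m, environment, lower layer: Δz = 1.2 km ⇒ ΔT = -4.32°C; T = 18.38°C
  2300–2600 m, environment, upper layer: Δz = 0.3 km ⇒ ΔT = -2.43°C; T = 15.95°C
T_parcel − T_env = 11.1 − 15.95 = -4.85°C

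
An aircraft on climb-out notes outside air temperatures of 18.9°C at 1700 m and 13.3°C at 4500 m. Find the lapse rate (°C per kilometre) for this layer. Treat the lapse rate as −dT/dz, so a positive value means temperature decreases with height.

2°C/km

Γ = −ΔT/Δz = (18.9 − 13.3) / (4500 − 1700) m
  = 5.6°C / 2.8 km = 2°C/km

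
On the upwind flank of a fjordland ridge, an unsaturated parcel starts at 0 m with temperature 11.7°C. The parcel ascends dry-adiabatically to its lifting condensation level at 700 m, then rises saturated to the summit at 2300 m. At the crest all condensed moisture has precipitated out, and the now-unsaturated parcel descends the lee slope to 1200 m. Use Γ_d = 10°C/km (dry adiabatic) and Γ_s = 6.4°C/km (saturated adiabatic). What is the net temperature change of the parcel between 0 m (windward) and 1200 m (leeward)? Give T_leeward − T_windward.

0–700 m, dry: Δz = 0.7 km ⇒ ΔT = -7°C; T = 4.7°C
700–2300 m, saturated: Δz = 1.6 km ⇒ ΔT = -10.24°C; T = -5.54°C
2300–1200 m, dry descent: Δz = 1.1 km ⇒ ΔT = +11°C; T = 5.46°C
Net change vs windward start: 5.46 − 11.7 = -6.24°C

-6.24°C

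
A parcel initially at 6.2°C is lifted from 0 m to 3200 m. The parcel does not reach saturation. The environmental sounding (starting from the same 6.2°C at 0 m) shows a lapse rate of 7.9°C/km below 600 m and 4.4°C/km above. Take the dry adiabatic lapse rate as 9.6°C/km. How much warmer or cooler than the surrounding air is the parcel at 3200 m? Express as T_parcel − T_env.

-14.54°C (parcel cooler than environment)

Parcel:
  Dry to 3200 m: -9.6 × 3.2 km = -30.72°C, so T = -24.52°C.
Environment:
  Environment, lower layer to 600 m: -7.9 × 0.6 km = -4.74°C, so T = 1.46°C.
  Environment, upper layer to 3200 m: -4.4 × 2.6 km = -11.44°C, so T = -9.98°C.
T_parcel − T_env = -24.52 − (-9.98) = -14.54°C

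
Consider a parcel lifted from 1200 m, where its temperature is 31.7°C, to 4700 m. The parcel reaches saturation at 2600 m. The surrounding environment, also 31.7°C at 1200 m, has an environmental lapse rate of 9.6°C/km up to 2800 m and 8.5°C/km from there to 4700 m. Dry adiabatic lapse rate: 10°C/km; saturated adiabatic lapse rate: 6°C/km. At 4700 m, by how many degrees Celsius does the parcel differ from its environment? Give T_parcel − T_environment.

+4.91°C (parcel warmer than environment)

Parcel:
  Dry to 2600 m: -10 × 1.4 km = -14°C, so T = 17.7°C.
  Saturated to 4700 m: -6 × 2.1 km = -12.6°C, so T = 5.1°C.
Environment:
  Environment, lower layer to 2800 m: -9.6 × 1.6 km = -15.36°C, so T = 16.34°C.
  Environment, upper layer to 4700 m: -8.5 × 1.9 km = -16.15°C, so T = 0.19°C.
T_parcel − T_env = 5.1 − 0.19 = +4.91°C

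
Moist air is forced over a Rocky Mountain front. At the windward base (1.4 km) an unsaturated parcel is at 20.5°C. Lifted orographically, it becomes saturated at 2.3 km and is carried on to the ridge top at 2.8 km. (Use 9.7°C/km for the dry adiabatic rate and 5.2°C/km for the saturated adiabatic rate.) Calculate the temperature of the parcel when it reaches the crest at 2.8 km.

1400 → 2300 m (dry, 9.7°C/km): ΔT = -9.7 × 0.9 = -8.73°C → T = 11.77°C
2300 → 2800 m (saturated, 5.2°C/km): ΔT = -5.2 × 0.5 = -2.6°C → T = 9.17°C

9.17°C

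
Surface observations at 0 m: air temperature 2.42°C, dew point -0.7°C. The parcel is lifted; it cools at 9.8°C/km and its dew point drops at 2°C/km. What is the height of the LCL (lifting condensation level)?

400 m

T and T_d converge at 9.8 − 2 = 7.8°C per km
Height above start = (2.42 − (-0.7)) / 7.8 = 0.4 km
LCL altitude = 0 m + 400 m = 400 m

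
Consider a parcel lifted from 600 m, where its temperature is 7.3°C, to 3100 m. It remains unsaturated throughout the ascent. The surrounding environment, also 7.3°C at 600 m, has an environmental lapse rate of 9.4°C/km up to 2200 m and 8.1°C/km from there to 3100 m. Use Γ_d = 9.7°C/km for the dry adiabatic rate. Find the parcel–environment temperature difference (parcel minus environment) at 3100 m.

Parcel:
  From 600 m to 3100 m (dry): cools by 9.7 × 2.5 = 24.25°C, giving -16.95°C.
Environment:
  From 600 m to 2200 m (environment, lower layer): cools by 9.4 × 1.6 = 15.04°C, giving -7.74°C.
  From 2200 m to 3100 m (environment, upper layer): cools by 8.1 × 0.9 = 7.29°C, giving -15.03°C.
T_parcel − T_env = -16.95 − (-15.03) = -1.92°C

-1.92°C (parcel cooler than environment)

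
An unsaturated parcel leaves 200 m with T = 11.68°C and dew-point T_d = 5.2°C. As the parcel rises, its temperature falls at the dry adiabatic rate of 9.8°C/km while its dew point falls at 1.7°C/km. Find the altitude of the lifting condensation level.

1000 m

T and T_d converge at 9.8 − 1.7 = 8.1°C per km
Height above start = (11.68 − 5.2) / 8.1 = 0.8 km
LCL altitude = 200 m + 800 m = 1000 m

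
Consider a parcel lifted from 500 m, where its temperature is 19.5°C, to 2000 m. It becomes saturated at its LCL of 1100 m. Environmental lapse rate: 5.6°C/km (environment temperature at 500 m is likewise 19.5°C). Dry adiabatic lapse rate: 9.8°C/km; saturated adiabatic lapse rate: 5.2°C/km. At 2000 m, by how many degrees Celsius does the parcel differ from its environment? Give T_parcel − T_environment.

-2.16°C (parcel cooler than environment)

Parcel:
  From 500 m to 1100 m (dry): cools by 9.8 × 0.6 = 5.88°C, giving 13.62°C.
  From 1100 m to 2000 m (saturated): cools by 5.2 × 0.9 = 4.68°C, giving 8.94°C.
Environment:
  From 500 m to 2000 m (environment): cools by 5.6 × 1.5 = 8.4°C, giving 11.1°C.
T_parcel − T_env = 8.94 − 11.1 = -2.16°C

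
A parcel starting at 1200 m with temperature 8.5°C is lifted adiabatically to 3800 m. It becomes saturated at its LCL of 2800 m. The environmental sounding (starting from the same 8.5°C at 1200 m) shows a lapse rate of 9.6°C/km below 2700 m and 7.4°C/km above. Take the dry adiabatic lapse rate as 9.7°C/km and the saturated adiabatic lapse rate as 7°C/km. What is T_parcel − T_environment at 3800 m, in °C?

+0.02°C (parcel warmer than environment)

Parcel:
  1200–2800 m, dry: Δz = 1.6 km ⇒ ΔT = -15.52°C; T = -7.02°C
  2800–3800 m, saturated: Δz = 1 km ⇒ ΔT = -7°C; T = -14.02°C
Environment:
  1200–2700 m, environment, lower layer: Δz = 1.5 km ⇒ ΔT = -14.4°C; T = -5.9°C
  2700–3800 m, environment, upper layer: Δz = 1.1 km ⇒ ΔT = -8.14°C; T = -14.04°C
T_parcel − T_env = -14.02 − (-14.04) = +0.02°C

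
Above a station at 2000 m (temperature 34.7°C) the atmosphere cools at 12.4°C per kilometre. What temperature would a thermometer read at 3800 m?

12.38°C

2000 → 3800 m (environmental, 12.4°C/km): ΔT = -12.4 × 1.8 = -22.32°C → T = 12.38°C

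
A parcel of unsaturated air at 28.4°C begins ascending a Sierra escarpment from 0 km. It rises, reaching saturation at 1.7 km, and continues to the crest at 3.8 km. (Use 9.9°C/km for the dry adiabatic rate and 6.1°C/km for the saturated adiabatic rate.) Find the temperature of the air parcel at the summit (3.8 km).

From 0 m to 1700 m (dry): cools by 9.9 × 1.7 = 16.83°C, giving 11.57°C.
From 1700 m to 3800 m (saturated): cools by 6.1 × 2.1 = 12.81°C, giving -1.24°C.

-1.24°C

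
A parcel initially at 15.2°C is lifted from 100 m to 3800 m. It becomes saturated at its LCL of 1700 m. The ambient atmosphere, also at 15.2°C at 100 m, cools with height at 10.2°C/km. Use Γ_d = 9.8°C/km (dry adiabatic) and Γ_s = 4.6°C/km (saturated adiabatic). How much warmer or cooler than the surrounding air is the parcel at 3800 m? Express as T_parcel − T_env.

+12.4°C (parcel warmer than environment)

Parcel:
  100–1700 m, dry: Δz = 1.6 km ⇒ ΔT = -15.68°C; T = -0.48°C
  1700–3800 m, saturated: Δz = 2.1 km ⇒ ΔT = -9.66°C; T = -10.14°C
Environment:
  100–3800 m, environment: Δz = 3.7 km ⇒ ΔT = -37.74°C; T = -22.54°C
T_parcel − T_env = -10.14 − (-22.54) = +12.4°C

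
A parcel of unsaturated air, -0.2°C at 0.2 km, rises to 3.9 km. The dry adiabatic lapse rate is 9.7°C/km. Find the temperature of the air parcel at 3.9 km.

-36.09°C

Dry adiabatic to 3900 m: -9.7 × 3.7 km = -35.89°C, so T = -36.09°C.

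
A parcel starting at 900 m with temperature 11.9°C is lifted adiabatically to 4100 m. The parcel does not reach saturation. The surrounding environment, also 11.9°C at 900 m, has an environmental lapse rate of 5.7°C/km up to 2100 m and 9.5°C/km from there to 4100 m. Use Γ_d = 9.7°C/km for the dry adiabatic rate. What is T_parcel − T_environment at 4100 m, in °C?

Parcel:
  900 → 4100 m (dry, 9.7°C/km): ΔT = -9.7 × 3.2 = -31.04°C → T = -19.14°C
Environment:
  900 → 2100 m (environment, lower layer, 5.7°C/km): ΔT = -5.7 × 1.2 = -6.84°C → T = 5.06°C
  2100 → 4100 m (environment, upper layer, 9.5°C/km): ΔT = -9.5 × 2 = -19°C → T = -13.94°C
T_parcel − T_env = -19.14 − (-13.94) = -5.2°C

-5.2°C (parcel cooler than environment)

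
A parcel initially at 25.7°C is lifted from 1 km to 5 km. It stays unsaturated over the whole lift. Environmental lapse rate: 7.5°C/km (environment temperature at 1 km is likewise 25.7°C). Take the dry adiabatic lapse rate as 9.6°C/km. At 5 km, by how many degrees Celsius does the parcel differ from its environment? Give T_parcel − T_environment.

-8.4°C (parcel cooler than environment)

Parcel:
  1000–5000 m, dry: Δz = 4 km ⇒ ΔT = -38.4°C; T = -12.7°C
Environment:
  1000–5000 m, environment: Δz = 4 km ⇒ ΔT = -30°C; T = -4.3°C
T_parcel − T_env = -12.7 − (-4.3) = -8.4°C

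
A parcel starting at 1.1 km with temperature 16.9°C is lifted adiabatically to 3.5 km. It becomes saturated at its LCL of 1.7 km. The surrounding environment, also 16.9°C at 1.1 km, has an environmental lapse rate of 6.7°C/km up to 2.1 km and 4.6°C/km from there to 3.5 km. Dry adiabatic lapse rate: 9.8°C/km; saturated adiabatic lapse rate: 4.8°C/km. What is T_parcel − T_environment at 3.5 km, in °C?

-1.38°C (parcel cooler than environment)

Parcel:
  1100–1700 m, dry: Δz = 0.6 km ⇒ ΔT = -5.88°C; T = 11.02°C
  1700–3500 m, saturated: Δz = 1.8 km ⇒ ΔT = -8.64°C; T = 2.38°C
Environment:
  1100–2100 m, environment, lower layer: Δz = 1 km ⇒ ΔT = -6.7°C; T = 10.2°C
  2100–3500 m, environment, upper layer: Δz = 1.4 km ⇒ ΔT = -6.44°C; T = 3.76°C
T_parcel − T_env = 2.38 − 3.76 = -1.38°C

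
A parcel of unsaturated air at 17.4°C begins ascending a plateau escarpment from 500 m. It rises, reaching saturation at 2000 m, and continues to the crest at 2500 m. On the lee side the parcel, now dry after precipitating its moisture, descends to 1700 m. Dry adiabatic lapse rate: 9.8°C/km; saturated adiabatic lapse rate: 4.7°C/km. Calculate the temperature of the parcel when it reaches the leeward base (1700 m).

500 → 2000 m (dry, 9.8°C/km): ΔT = -9.8 × 1.5 = -14.7°C → T = 2.7°C
2000 → 2500 m (saturated, 4.7°C/km): ΔT = -4.7 × 0.5 = -2.35°C → T = 0.35°C
2500 → 1700 m (dry descent, 9.8°C/km): ΔT = +9.8 × 0.8 = +7.84°C → T = 8.19°C

8.19°C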